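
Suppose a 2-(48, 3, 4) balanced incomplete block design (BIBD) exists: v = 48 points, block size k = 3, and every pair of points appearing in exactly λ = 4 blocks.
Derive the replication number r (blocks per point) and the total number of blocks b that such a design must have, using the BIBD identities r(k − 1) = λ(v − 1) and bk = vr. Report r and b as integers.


Any 2-(v, k, λ) BIBD satisfies two necessary conditions:
  (i)  Each point sits in r blocks, and counting incidences through any fixed point gives r(k − 1) = λ(v − 1), so r = λ(v − 1)/(k − 1).
  (ii) Total incidences bk = vr, so b = vr/k.
Step 1: r = λ(v − 1)/(k − 1) = 4·(48 − 1)/(3 − 1) = 4·47/2 = 188/2 = 94.
Step 2: b = vr/k = 48·94/3 = 4512/3 = 1504.
Check integrality: r = 94 ∈ Z ✓, b = 1504 ∈ Z ✓.
(These identities are necessary conditions: they determine r and b for any design with these parameters, but do not by themselves prove that one exists.)

r = 94, b = 1504.


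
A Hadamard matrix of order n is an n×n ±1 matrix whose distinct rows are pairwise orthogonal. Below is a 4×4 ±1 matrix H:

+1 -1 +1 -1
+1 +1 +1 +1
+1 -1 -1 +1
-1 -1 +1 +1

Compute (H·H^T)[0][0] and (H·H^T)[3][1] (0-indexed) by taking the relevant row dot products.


Row 0 of H: [1, -1, 1, -1].
Row 1 of H: [1, 1, 1, 1].
Row 3 of H: [-1, -1, 1, 1].
(H·H^T)[0][0] = Σ_j H[0][j]·H[0][j] = (1)² + (-1)² + (1)² + (-1)² = 1 + 1 + 1 + 1 = 4.
(H·H^T)[3][1] = Σ_j H[3][j]·H[1][j] = (-1)·(1) + (-1)·(1) + (1)·(1) + (1)·(1) = -1 + -1 + 1 + 1 = 0.
So rows 3 and 1 are orthogonal; the diagonal entry equals n = 4.

(0,0) entry = 4; (3,1) entry = 0.


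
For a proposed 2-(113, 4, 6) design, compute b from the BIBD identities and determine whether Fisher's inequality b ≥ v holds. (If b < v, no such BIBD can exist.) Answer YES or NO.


b = λv(v − 1)/(k(k − 1)) = 6·113·112/(4·3) = 75936/12 = 6328.
Compare with v = 113: b ≥ v, so Fisher's inequality holds.

YES


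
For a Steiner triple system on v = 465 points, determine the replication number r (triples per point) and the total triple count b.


An STS(v) is a 2-(v, 3, 1) BIBD: block size k = 3, λ = 1.
Replication: r(k − 1) = λ(v − 1) ⇒ r·2 = 465 − 1 = 464 ⇒ r = 232.
Block count: bk = vr ⇒ b·3 = 465·232 = 107880 ⇒ b = 35960.
(Check via b = v(v − 1)/6 = 465·464/6 = 215760/6 = 35960.)

r = 232, b = 35960.


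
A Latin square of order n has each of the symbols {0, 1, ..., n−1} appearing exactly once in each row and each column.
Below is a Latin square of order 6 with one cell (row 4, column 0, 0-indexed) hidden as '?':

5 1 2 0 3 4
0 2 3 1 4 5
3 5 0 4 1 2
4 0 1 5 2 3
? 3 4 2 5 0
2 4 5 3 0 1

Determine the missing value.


Row 4 contains symbols [0, 2, 3, 4, 5] — missing [1].
Column 0 contains symbols [0, 2, 3, 4, 5] — missing [1].
The missing symbol must appear in both missing sets; intersection = [1].
Therefore the hidden value is 1.

Missing value = 1.


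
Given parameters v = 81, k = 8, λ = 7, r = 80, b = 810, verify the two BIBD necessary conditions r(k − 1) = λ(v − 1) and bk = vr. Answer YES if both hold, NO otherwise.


Condition (i): r(k − 1) = 80·7 = 560; λ(v − 1) = 7·80 = 560. Match? YES.
Condition (ii): bk = 810·8 = 6480; vr = 81·80 = 6480. Match? YES.
Both conditions hold? YES.

YES


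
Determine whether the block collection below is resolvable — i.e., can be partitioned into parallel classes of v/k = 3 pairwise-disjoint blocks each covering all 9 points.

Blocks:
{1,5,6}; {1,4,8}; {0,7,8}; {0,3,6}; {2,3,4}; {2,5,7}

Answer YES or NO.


v = 9, block size k = 3, number of blocks = 6.
For resolvability, blocks must partition into parallel classes of size v/k = 3.
Total blocks must therefore be a multiple of 3: 6 = 3·2 + 0 ⇒ divisible ✓.
Greedy packing gives 2 candidate class(es). Each should be a full parallel class (size 3, covers all 9 points).
  Class 1 (3 blocks): {1,5,6}; {0,7,8}; {2,3,4}. Points covered: [0, 1, 2, 3, 4, 5, 6, 7, 8].
  Class 2 (3 blocks): {1,4,8}; {0,3,6}; {2,5,7}. Points covered: [0, 1, 2, 3, 4, 5, 6, 7, 8].
All classes full (size 3)? YES. All classes cover every point? YES.
Resolvable? YES.

YES


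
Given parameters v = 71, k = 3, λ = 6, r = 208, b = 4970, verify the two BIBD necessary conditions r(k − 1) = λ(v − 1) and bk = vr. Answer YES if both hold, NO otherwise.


Condition (i): r(k − 1) = 208·2 = 416; λ(v − 1) = 6·70 = 420. Match? NO.
Condition (ii): bk = 4970·3 = 14910; vr = 71·208 = 14768. Match? NO.
Both conditions hold? NO.

NO


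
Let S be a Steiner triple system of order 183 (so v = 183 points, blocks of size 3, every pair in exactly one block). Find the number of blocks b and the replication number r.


An STS(v) is a 2-(v, 3, 1) BIBD: block size k = 3, λ = 1.
Replication: r(k − 1) = λ(v − 1) ⇒ r·2 = 183 − 1 = 182 ⇒ r = 91.
Block count: b = v(v − 1)/6 = 183·182/6 = 33306/6 = 5551.
(Check via bk = vr: 5551·3 = 16653 = 183·91 = 16653 ✓.)

r = 91, b = 5551.


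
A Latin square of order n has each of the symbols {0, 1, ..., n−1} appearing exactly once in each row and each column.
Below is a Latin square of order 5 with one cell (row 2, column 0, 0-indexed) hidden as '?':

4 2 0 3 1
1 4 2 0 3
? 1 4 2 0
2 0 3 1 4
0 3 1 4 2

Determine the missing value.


Row 2 contains symbols [0, 1, 2, 4] — missing [3].
Column 0 contains symbols [0, 1, 2, 4] — missing [3].
The missing symbol must appear in both missing sets; intersection = [3].
Therefore the hidden value is 3.

Missing value = 3.


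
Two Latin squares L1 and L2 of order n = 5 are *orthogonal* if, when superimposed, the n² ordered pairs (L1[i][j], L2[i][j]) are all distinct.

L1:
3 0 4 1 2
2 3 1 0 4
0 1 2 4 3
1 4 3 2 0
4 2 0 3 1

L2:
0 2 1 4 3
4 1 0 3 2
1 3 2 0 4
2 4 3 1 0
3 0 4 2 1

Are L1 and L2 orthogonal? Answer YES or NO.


Form the n² = 25 superimposed pairs (L1[i][j], L2[i][j]), row by row (rows and columns indexed from 0):
row 0: (3,0) (0,2) (4,1) (1,4) (2,3)
row 1: (2,4) (3,1) (1,0) (0,3) (4,2)
row 2: (0,1) (1,3) (2,2) (4,0) (3,4)
row 3: (1,2) (4,4) (3,3) (2,1) (0,0)
row 4: (4,3) (2,0) (0,4) (3,2) (1,1)
Orthogonality requires all 25 pairs distinct.
Check by first coordinate: for each symbol s of L1, list the L2 entries in the n cells where L1 = s; they must all differ.
  L1 = 0: L2 entries (in reading order) 2, 3, 1, 0, 4 — all 5 distinct ✓
  L1 = 1: L2 entries (in reading order) 4, 0, 3, 2, 1 — all 5 distinct ✓
  L1 = 2: L2 entries (in reading order) 3, 4, 2, 1, 0 — all 5 distinct ✓
  L1 = 3: L2 entries (in reading order) 0, 1, 4, 3, 2 — all 5 distinct ✓
  L1 = 4: L2 entries (in reading order) 1, 2, 0, 4, 3 — all 5 distinct ✓
Every symbol of L1 meets every symbol of L2 exactly once, so all 25 pairs are distinct (25 of 25).
Conclusion: YES.

YES


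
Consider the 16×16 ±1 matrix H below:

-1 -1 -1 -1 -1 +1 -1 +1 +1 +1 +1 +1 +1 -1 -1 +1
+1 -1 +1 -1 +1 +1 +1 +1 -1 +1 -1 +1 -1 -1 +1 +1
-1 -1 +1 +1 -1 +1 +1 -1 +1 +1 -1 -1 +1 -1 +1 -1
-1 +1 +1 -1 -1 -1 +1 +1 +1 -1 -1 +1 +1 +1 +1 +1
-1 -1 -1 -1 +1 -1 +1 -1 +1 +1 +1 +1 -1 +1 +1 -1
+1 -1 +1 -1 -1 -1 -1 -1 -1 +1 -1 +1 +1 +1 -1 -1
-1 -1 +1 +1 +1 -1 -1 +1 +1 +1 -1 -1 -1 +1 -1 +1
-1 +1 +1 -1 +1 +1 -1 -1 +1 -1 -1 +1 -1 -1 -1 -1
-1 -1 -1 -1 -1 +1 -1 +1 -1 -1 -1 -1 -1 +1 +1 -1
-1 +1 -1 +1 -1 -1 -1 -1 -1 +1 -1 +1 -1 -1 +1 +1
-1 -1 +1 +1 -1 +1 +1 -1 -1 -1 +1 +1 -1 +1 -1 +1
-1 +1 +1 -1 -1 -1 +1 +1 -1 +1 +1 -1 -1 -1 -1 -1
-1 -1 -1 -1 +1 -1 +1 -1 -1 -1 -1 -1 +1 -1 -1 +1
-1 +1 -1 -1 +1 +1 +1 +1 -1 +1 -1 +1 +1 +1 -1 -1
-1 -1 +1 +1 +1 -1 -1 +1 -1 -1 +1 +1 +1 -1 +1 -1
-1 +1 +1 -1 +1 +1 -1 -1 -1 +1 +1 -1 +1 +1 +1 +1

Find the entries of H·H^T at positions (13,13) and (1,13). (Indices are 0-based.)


Row 1 of H: [1, -1, 1, -1, 1, 1, 1, 1, -1, 1, -1, 1, -1, -1, 1, 1].
Row 13 of H: [-1, 1, -1, -1, 1, 1, 1, 1, -1, 1, -1, 1, 1, 1, -1, -1].
(H·H^T)[13][13] = Σ_j H[13][j]·H[13][j] = (-1)² + (1)² + (-1)² + (-1)² + (1)² + (1)² + (1)² + (1)² + (-1)² + (1)² + (-1)² + (1)² + (1)² + (1)² + (-1)² + (-1)² = 1 + 1 + 1 + 1 + 1 + 1 + 1 + 1 + 1 + 1 + 1 + 1 + 1 + 1 + 1 + 1 = 16.
(H·H^T)[1][13] = Σ_j H[1][j]·H[13][j] = (1)·(-1) + (-1)·(1) + (1)·(-1) + (-1)·(-1) + (1)·(1) + (1)·(1) + (1)·(1) + (1)·(1) + (-1)·(-1) + (1)·(1) + (-1)·(-1) + (1)·(1) + (-1)·(1) + (-1)·(1) + (1)·(-1) + (1)·(-1) = -1 + -1 + -1 + 1 + 1 + 1 + 1 + 1 + 1 + 1 + 1 + 1 + -1 + -1 + -1 + -1 = 2.
Rows 1 and 13 are not orthogonal (dot product = 2 ≠ 0), so H is not a Hadamard matrix.

(13,13) entry = 16; (1,13) entry = 2.


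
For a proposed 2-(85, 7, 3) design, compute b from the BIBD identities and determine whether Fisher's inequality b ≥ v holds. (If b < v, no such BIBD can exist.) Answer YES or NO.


r = λ(v − 1)/(k − 1) = 3·84/6 = 42.
b = vr/k = 85·42/7 = 510.
Fisher's inequality: b ≥ v ⇔ 510 ≥ 85? YES.

YES


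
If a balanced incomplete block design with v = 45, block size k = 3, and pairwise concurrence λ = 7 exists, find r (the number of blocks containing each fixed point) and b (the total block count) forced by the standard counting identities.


Any 2-(v, k, λ) BIBD satisfies two necessary conditions:
  (i)  Each point sits in r blocks, and counting incidences through any fixed point gives r(k − 1) = λ(v − 1), so r = λ(v − 1)/(k − 1).
  (ii) Total incidences bk = vr, so b = vr/k.
Step 1: r = λ(v − 1)/(k − 1) = 7·(45 − 1)/(3 − 1) = 7·44/2 = 308/2 = 154.
Step 2: b = vr/k = 45·154/3 = 6930/3 = 2310.
Check integrality: r = 154 ∈ Z ✓, b = 2310 ∈ Z ✓.
(These identities are necessary conditions: they determine r and b for any design with these parameters, but do not by themselves prove that one exists.)

r = 154, b = 2310.


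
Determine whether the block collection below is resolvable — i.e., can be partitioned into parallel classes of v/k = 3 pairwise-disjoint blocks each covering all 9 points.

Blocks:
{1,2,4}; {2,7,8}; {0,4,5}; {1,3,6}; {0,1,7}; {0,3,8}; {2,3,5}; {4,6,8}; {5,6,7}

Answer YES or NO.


v = 9, block size k = 3, number of blocks = 9.
For resolvability, blocks must partition into parallel classes of size v/k = 3.
Total blocks must therefore be a multiple of 3: 9 = 3·3 + 0 ⇒ divisible ✓.
Greedy packing gives 3 candidate class(es). Each should be a full parallel class (size 3, covers all 9 points).
  Class 1 (3 blocks): {1,2,4}; {0,3,8}; {5,6,7}. Points covered: [0, 1, 2, 3, 4, 5, 6, 7, 8].
  Class 2 (3 blocks): {2,7,8}; {0,4,5}; {1,3,6}. Points covered: [0, 1, 2, 3, 4, 5, 6, 7, 8].
  Class 3 (3 blocks): {0,1,7}; {2,3,5}; {4,6,8}. Points covered: [0, 1, 2, 3, 4, 5, 6, 7, 8].
All classes full (size 3)? YES. All classes cover every point? YES.
Resolvable? YES.

YES


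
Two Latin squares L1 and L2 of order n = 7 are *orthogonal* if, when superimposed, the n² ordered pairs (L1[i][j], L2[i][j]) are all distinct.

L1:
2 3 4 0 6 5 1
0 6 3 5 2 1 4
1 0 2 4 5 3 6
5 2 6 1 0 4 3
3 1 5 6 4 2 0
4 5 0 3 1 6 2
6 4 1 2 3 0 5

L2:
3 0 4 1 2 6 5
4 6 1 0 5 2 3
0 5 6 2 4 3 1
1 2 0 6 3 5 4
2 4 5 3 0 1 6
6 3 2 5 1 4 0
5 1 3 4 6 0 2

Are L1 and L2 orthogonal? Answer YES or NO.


Form the n² = 49 superimposed pairs (L1[i][j], L2[i][j]), row by row (rows and columns indexed from 0):
row 0: (2,3) (3,0) (4,4) (0,1) (6,2) (5,6) (1,5)
row 1: (0,4) (6,6) (3,1) (5,0) (2,5) (1,2) (4,3)
row 2: (1,0) (0,5) (2,6) (4,2) (5,4) (3,3) (6,1)
row 3: (5,1) (2,2) (6,0) (1,6) (0,3) (4,5) (3,4)
row 4: (3,2) (1,4) (5,5) (6,3) (4,0) (2,1) (0,6)
row 5: (4,6) (5,3) (0,2) (3,5) (1,1) (6,4) (2,0)
row 6: (6,5) (4,1) (1,3) (2,4) (3,6) (0,0) (5,2)
Orthogonality requires all 49 pairs distinct.
Check by first coordinate: for each symbol s of L1, list the L2 entries in the n cells where L1 = s; they must all differ.
  L1 = 0: L2 entries (in reading order) 1, 4, 5, 3, 6, 2, 0 — all 7 distinct ✓
  L1 = 1: L2 entries (in reading order) 5, 2, 0, 6, 4, 1, 3 — all 7 distinct ✓
  L1 = 2: L2 entries (in reading order) 3, 5, 6, 2, 1, 0, 4 — all 7 distinct ✓
  L1 = 3: L2 entries (in reading order) 0, 1, 3, 4, 2, 5, 6 — all 7 distinct ✓
  L1 = 4: L2 entries (in reading order) 4, 3, 2, 5, 0, 6, 1 — all 7 distinct ✓
  L1 = 5: L2 entries (in reading order) 6, 0, 4, 1, 5, 3, 2 — all 7 distinct ✓
  L1 = 6: L2 entries (in reading order) 2, 6, 1, 0, 3, 4, 5 — all 7 distinct ✓
Every symbol of L1 meets every symbol of L2 exactly once, so all 49 pairs are distinct (49 of 49).
Conclusion: YES.

YES


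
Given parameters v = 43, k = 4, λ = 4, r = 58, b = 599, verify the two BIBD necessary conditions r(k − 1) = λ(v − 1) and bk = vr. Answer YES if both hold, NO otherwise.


Condition (i): r(k − 1) = 58·3 = 174; λ(v − 1) = 4·42 = 168. Match? NO.
Condition (ii): bk = 599·4 = 2396; vr = 43·58 = 2494. Match? NO.
Both conditions hold? NO.

NO


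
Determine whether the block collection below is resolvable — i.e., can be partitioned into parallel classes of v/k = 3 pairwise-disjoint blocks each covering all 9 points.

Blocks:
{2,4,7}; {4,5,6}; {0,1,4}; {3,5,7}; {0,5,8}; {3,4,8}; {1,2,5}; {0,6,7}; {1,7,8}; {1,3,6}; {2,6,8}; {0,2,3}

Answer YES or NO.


v = 9, block size k = 3, number of blocks = 12.
For resolvability, blocks must partition into parallel classes of size v/k = 3.
Total blocks must therefore be a multiple of 3: 12 = 3·4 + 0 ⇒ divisible ✓.
Greedy packing gives 4 candidate class(es). Each should be a full parallel class (size 3, covers all 9 points).
  Class 1 (3 blocks): {2,4,7}; {0,5,8}; {1,3,6}. Points covered: [0, 1, 2, 3, 4, 5, 6, 7, 8].
  Class 2 (3 blocks): {4,5,6}; {1,7,8}; {0,2,3}. Points covered: [0, 1, 2, 3, 4, 5, 6, 7, 8].
  Class 3 (3 blocks): {0,1,4}; {3,5,7}; {2,6,8}. Points covered: [0, 1, 2, 3, 4, 5, 6, 7, 8].
  Class 4 (3 blocks): {3,4,8}; {1,2,5}; {0,6,7}. Points covered: [0, 1, 2, 3, 4, 5, 6, 7, 8].
All classes full (size 3)? YES. All classes cover every point? YES.
Resolvable? YES.

YES


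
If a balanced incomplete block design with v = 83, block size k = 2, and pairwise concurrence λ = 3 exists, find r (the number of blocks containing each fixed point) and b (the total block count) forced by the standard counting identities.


Any 2-(v, k, λ) BIBD satisfies two necessary conditions:
  (i)  Each point sits in r blocks, and counting incidences through any fixed point gives r(k − 1) = λ(v − 1), so r = λ(v − 1)/(k − 1).
  (ii) Total incidences bk = vr, so b = vr/k.
Step 1: r = λ(v − 1)/(k − 1) = 3·(83 − 1)/(2 − 1) = 3·82/1 = 246/1 = 246.
Step 2: b = vr/k = 83·246/2 = 20418/2 = 10209.
Check integrality: r = 246 ∈ Z ✓, b = 10209 ∈ Z ✓.
(These identities are necessary conditions: they determine r and b for any design with these parameters, but do not by themselves prove that one exists.)

r = 246, b = 10209.


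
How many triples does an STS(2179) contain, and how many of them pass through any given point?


An STS(v) is a 2-(v, 3, 1) BIBD: block size k = 3, λ = 1.
Replication: r(k − 1) = λ(v − 1) ⇒ r·2 = 2179 − 1 = 2178 ⇒ r = 1089.
Block count: bk = vr ⇒ b·3 = 2179·1089 = 2372931 ⇒ b = 790977.

r = 1089, b = 790977.


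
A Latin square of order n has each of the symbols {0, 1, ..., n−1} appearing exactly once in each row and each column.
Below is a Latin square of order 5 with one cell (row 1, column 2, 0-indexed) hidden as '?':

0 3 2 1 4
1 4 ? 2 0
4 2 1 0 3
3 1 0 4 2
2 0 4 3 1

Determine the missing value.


Row 1 contains symbols [0, 1, 2, 4] — missing [3].
Column 2 contains symbols [0, 1, 2, 4] — missing [3].
The missing symbol must appear in both missing sets; intersection = [3].
Therefore the hidden value is 3.

Missing value = 3.


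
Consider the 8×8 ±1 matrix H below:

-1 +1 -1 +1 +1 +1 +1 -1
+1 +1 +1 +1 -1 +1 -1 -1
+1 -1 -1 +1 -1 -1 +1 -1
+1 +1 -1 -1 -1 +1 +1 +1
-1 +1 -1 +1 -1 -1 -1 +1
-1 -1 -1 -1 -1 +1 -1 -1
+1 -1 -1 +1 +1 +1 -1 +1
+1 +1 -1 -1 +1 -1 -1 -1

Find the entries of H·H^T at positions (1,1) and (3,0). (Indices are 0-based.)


Row 0 of H: [-1, 1, -1, 1, 1, 1, 1, -1].
Row 1 of H: [1, 1, 1, 1, -1, 1, -1, -1].
Row 3 of H: [1, 1, -1, -1, -1, 1, 1, 1].
(H·H^T)[1][1] = Σ_j H[1][j]·H[1][j] = (1)² + (1)² + (1)² + (1)² + (-1)² + (1)² + (-1)² + (-1)² = 1 + 1 + 1 + 1 + 1 + 1 + 1 + 1 = 8.
(H·H^T)[3][0] = Σ_j H[3][j]·H[0][j] = (1)·(-1) + (1)·(1) + (-1)·(-1) + (-1)·(1) + (-1)·(1) + (1)·(1) + (1)·(1) + (1)·(-1) = -1 + 1 + 1 + -1 + -1 + 1 + 1 + -1 = 0.
So rows 3 and 0 are orthogonal; the diagonal entry equals n = 8.

(1,1) entry = 8; (3,0) entry = 0.


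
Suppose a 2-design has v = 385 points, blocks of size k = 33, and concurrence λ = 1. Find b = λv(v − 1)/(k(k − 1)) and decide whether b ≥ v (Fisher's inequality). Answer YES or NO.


b = λv(v − 1)/(k(k − 1)) = 1·385·384/(33·32) = 147840/1056 = 140.
Compare with v = 385: b < v, so Fisher's inequality fails.

NO


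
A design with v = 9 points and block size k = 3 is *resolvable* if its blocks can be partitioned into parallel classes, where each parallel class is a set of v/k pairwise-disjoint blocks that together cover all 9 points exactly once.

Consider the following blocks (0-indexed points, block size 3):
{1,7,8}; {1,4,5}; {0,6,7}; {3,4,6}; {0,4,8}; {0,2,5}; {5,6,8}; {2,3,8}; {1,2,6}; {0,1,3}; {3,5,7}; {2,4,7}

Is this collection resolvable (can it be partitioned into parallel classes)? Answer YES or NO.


v = 9, block size k = 3, number of blocks = 12.
For resolvability, blocks must partition into parallel classes of size v/k = 3.
Total blocks must therefore be a multiple of 3: 12 = 3·4 + 0 ⇒ divisible ✓.
Greedy packing gives 4 candidate class(es). Each should be a full parallel class (size 3, covers all 9 points).
  Class 1 (3 blocks): {1,7,8}; {3,4,6}; {0,2,5}. Points covered: [0, 1, 2, 3, 4, 5, 6, 7, 8].
  Class 2 (3 blocks): {1,4,5}; {0,6,7}; {2,3,8}. Points covered: [0, 1, 2, 3, 4, 5, 6, 7, 8].
  Class 3 (3 blocks): {0,4,8}; {1,2,6}; {3,5,7}. Points covered: [0, 1, 2, 3, 4, 5, 6, 7, 8].
  Class 4 (3 blocks): {5,6,8}; {0,1,3}; {2,4,7}. Points covered: [0, 1, 2, 3, 4, 5, 6, 7, 8].
All classes full (size 3)? YES. All classes cover every point? YES.
Resolvable? YES.

YES


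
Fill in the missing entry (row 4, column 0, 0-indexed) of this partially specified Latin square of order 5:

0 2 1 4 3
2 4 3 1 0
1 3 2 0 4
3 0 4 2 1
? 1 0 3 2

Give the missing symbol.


Row 4 contains symbols [0, 1, 2, 3] — missing [4].
Column 0 contains symbols [0, 1, 2, 3] — missing [4].
The missing symbol must appear in both missing sets; intersection = [4].
Therefore the hidden value is 4.

Missing value = 4.


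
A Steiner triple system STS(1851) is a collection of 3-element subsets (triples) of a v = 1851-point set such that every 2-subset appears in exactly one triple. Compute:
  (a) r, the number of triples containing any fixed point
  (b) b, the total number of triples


An STS(v) is a 2-(v, 3, 1) BIBD: block size k = 3, λ = 1.
Replication: r(k − 1) = λ(v − 1) ⇒ r·2 = 1851 − 1 = 1850 ⇒ r = 925.
Block count: b = v(v − 1)/6 = 1851·1850/6 = 3424350/6 = 570725.
(Check via bk = vr: 570725·3 = 1712175 = 1851·925 = 1712175 ✓.)

r = 925, b = 570725.


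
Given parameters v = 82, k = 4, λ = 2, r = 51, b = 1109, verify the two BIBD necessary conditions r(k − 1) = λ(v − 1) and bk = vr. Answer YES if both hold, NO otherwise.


Condition (i): r(k − 1) = 51·3 = 153; λ(v − 1) = 2·81 = 162. Match? NO.
Condition (ii): bk = 1109·4 = 4436; vr = 82·51 = 4182. Match? NO.
Both conditions hold? NO.

NO


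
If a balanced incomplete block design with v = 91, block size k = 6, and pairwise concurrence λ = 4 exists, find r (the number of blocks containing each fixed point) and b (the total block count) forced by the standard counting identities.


Any 2-(v, k, λ) BIBD satisfies two necessary conditions:
  (i)  Each point sits in r blocks, and counting incidences through any fixed point gives r(k − 1) = λ(v − 1), so r = λ(v − 1)/(k − 1).
  (ii) Total incidences bk = vr, so b = vr/k.
Step 1: r = λ(v − 1)/(k − 1) = 4·(91 − 1)/(6 − 1) = 4·90/5 = 360/5 = 72.
Step 2: b = vr/k = 91·72/6 = 6552/6 = 1092.
Check integrality: r = 72 ∈ Z ✓, b = 1092 ∈ Z ✓.
(These identities are necessary conditions: they determine r and b for any design with these parameters, but do not by themselves prove that one exists.)

r = 72, b = 1092.


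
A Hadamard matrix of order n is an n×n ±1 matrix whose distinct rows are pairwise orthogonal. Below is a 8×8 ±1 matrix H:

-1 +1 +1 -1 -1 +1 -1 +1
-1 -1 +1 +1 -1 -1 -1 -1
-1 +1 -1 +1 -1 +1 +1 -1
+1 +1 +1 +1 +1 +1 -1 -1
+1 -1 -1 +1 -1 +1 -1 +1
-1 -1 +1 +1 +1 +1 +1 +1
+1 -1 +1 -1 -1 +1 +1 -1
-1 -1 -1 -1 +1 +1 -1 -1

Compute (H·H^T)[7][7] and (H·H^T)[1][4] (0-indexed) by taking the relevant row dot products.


Row 1 of H: [-1, -1, 1, 1, -1, -1, -1, -1].
Row 4 of H: [1, -1, -1, 1, -1, 1, -1, 1].
Row 7 of H: [-1, -1, -1, -1, 1, 1, -1, -1].
(H·H^T)[7][7] = Σ_j H[7][j]·H[7][j] = (-1)² + (-1)² + (-1)² + (-1)² + (1)² + (1)² + (-1)² + (-1)² = 1 + 1 + 1 + 1 + 1 + 1 + 1 + 1 = 8.
(H·H^T)[1][4] = Σ_j H[1][j]·H[4][j] = (-1)·(1) + (-1)·(-1) + (1)·(-1) + (1)·(1) + (-1)·(-1) + (-1)·(1) + (-1)·(-1) + (-1)·(1) = -1 + 1 + -1 + 1 + 1 + -1 + 1 + -1 = 0.
So rows 1 and 4 are orthogonal; the diagonal entry equals n = 8.

(7,7) entry = 8; (1,4) entry = 0.


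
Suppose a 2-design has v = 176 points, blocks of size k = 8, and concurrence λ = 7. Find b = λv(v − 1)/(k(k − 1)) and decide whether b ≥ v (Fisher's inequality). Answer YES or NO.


r = λ(v − 1)/(k − 1) = 7·175/7 = 175.
b = vr/k = 176·175/8 = 3850.
Fisher's inequality: b ≥ v ⇔ 3850 ≥ 176? YES.

YES


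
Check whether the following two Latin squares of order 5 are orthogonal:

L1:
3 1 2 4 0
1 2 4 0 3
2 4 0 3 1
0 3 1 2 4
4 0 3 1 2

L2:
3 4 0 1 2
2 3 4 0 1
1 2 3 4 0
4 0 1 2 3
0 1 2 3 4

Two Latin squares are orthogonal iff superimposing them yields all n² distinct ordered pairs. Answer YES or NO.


Form the n² = 25 superimposed pairs (L1[i][j], L2[i][j]), row by row (rows and columns indexed from 0):
row 0: (3,3) (1,4) (2,0) (4,1) (0,2)
row 1: (1,2) (2,3) (4,4) (0,0) (3,1)
row 2: (2,1) (4,2) (0,3) (3,4) (1,0)
row 3: (0,4) (3,0) (1,1) (2,2) (4,3)
row 4: (4,0) (0,1) (3,2) (1,3) (2,4)
Orthogonality requires all 25 pairs distinct.
Check by first coordinate: for each symbol s of L1, list the L2 entries in the n cells where L1 = s; they must all differ.
  L1 = 0: L2 entries (in reading order) 2, 0, 3, 4, 1 — all 5 distinct ✓
  L1 = 1: L2 entries (in reading order) 4, 2, 0, 1, 3 — all 5 distinct ✓
  L1 = 2: L2 entries (in reading order) 0, 3, 1, 2, 4 — all 5 distinct ✓
  L1 = 3: L2 entries (in reading order) 3, 1, 4, 0, 2 — all 5 distinct ✓
  L1 = 4: L2 entries (in reading order) 1, 4, 2, 3, 0 — all 5 distinct ✓
Every symbol of L1 meets every symbol of L2 exactly once, so all 25 pairs are distinct (25 of 25).
Conclusion: YES.

YES


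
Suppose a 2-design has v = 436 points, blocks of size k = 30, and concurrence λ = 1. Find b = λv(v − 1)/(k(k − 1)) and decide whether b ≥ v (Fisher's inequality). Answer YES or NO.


b = λv(v − 1)/(k(k − 1)) = 1·436·435/(30·29) = 189660/870 = 218.
Compare with v = 436: b < v, so Fisher's inequality fails.

NO


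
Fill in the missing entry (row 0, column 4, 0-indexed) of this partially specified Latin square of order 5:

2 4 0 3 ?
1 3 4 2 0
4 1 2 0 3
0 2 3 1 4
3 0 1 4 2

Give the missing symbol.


Row 0 contains symbols [0, 2, 3, 4] — missing [1].
Column 4 contains symbols [0, 2, 3, 4] — missing [1].
The missing symbol must appear in both missing sets; intersection = [1].
Therefore the hidden value is 1.

Missing value = 1.


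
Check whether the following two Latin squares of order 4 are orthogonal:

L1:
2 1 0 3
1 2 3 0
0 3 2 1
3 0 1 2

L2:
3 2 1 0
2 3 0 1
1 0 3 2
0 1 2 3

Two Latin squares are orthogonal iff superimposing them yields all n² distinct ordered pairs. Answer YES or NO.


Form the n² = 16 superimposed pairs (L1[i][j], L2[i][j]), row by row (rows and columns indexed from 0):
row 0: (2,3) (1,2) (0,1) (3,0)
row 1: (1,2) (2,3) (3,0) (0,1)
row 2: (0,1) (3,0) (2,3) (1,2)
row 3: (3,0) (0,1) (1,2) (2,3)
Orthogonality requires all 16 pairs distinct.
But the pair (1,2) repeats: cell (0,1) has L1 = 1, L2 = 2, and cell (1,0) has L1 = 1, L2 = 2.
A repeated pair means some other pair never occurs (only 4 distinct pairs out of 16), so the squares are not orthogonal.
Conclusion: NO.

NO


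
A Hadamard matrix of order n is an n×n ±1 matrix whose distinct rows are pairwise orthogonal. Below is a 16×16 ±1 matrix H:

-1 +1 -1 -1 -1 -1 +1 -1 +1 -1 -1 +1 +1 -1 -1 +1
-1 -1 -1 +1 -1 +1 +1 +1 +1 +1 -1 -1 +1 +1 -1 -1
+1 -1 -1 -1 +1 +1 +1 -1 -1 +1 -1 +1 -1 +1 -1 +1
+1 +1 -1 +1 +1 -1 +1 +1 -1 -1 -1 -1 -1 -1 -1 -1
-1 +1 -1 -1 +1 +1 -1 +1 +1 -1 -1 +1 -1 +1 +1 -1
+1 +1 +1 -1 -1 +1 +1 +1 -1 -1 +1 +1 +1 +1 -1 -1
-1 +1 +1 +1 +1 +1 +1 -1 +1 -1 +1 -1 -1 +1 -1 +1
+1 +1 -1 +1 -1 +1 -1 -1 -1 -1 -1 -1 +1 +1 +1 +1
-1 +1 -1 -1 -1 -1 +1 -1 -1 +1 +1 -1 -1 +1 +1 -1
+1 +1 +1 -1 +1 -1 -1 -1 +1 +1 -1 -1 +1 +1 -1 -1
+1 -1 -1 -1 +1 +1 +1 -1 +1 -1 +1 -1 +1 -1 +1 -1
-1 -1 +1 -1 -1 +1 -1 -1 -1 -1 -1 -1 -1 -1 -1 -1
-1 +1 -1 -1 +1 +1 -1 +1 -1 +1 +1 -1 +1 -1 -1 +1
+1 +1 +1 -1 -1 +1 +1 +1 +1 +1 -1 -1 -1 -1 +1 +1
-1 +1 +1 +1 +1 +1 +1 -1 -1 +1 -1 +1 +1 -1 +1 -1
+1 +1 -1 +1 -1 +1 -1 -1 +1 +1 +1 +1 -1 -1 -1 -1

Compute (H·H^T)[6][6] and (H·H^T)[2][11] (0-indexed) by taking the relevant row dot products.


Row 2 of H: [1, -1, -1, -1, 1, 1, 1, -1, -1, 1, -1, 1, -1, 1, -1, 1].
Row 6 of H: [-1, 1, 1, 1, 1, 1, 1, -1, 1, -1, 1, -1, -1, 1, -1, 1].
Row 11 of H: [-1, -1, 1, -1, -1, 1, -1, -1, -1, -1, -1, -1, -1, -1, -1, -1].
(H·H^T)[6][6] = Σ_j H[6][j]·H[6][j] = (-1)² + (1)² + (1)² + (1)² + (1)² + (1)² + (1)² + (-1)² + (1)² + (-1)² + (1)² + (-1)² + (-1)² + (1)² + (-1)² + (1)² = 1 + 1 + 1 + 1 + 1 + 1 + 1 + 1 + 1 + 1 + 1 + 1 + 1 + 1 + 1 + 1 = 16.
(H·H^T)[2][11] = Σ_j H[2][j]·H[11][j] = (1)·(-1) + (-1)·(-1) + (-1)·(1) + (-1)·(-1) + (1)·(-1) + (1)·(1) + (1)·(-1) + (-1)·(-1) + (-1)·(-1) + (1)·(-1) + (-1)·(-1) + (1)·(-1) + (-1)·(-1) + (1)·(-1) + (-1)·(-1) + (1)·(-1) = -1 + 1 + -1 + 1 + -1 + 1 + -1 + 1 + 1 + -1 + 1 + -1 + 1 + -1 + 1 + -1 = 0.
So rows 2 and 11 are orthogonal; the diagonal entry equals n = 16.

(6,6) entry = 16; (2,11) entry = 0.


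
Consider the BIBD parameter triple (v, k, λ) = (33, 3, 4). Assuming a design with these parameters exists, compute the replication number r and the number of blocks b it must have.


Any 2-(v, k, λ) BIBD satisfies two necessary conditions:
  (i)  Each point sits in r blocks, and counting incidences through any fixed point gives r(k − 1) = λ(v − 1), so r = λ(v − 1)/(k − 1).
  (ii) Total incidences bk = vr, so b = vr/k.
Step 1: r = λ(v − 1)/(k − 1) = 4·(33 − 1)/(3 − 1) = 4·32/2 = 128/2 = 64.
Step 2: b = vr/k = 33·64/3 = 2112/3 = 704.
Check integrality: r = 64 ∈ Z ✓, b = 704 ∈ Z ✓.
(These identities are necessary conditions: they determine r and b for any design with these parameters, but do not by themselves prove that one exists.)

r = 64, b = 704.


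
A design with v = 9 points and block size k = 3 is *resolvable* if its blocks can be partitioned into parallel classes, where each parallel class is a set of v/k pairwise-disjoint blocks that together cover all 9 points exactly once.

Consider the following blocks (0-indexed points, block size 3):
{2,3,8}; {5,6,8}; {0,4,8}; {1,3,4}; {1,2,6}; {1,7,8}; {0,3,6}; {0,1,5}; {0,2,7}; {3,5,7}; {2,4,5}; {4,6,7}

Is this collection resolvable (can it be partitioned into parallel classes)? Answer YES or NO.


v = 9, block size k = 3, number of blocks = 12.
For resolvability, blocks must partition into parallel classes of size v/k = 3.
Total blocks must therefore be a multiple of 3: 12 = 3·4 + 0 ⇒ divisible ✓.
Greedy packing gives 4 candidate class(es). Each should be a full parallel class (size 3, covers all 9 points).
  Class 1 (3 blocks): {2,3,8}; {0,1,5}; {4,6,7}. Points covered: [0, 1, 2, 3, 4, 5, 6, 7, 8].
  Class 2 (3 blocks): {5,6,8}; {1,3,4}; {0,2,7}. Points covered: [0, 1, 2, 3, 4, 5, 6, 7, 8].
  Class 3 (3 blocks): {0,4,8}; {1,2,6}; {3,5,7}. Points covered: [0, 1, 2, 3, 4, 5, 6, 7, 8].
  Class 4 (3 blocks): {1,7,8}; {0,3,6}; {2,4,5}. Points covered: [0, 1, 2, 3, 4, 5, 6, 7, 8].
All classes full (size 3)? YES. All classes cover every point? YES.
Resolvable? YES.

YES


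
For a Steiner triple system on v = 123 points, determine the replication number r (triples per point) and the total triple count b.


An STS(v) is a 2-(v, 3, 1) BIBD: block size k = 3, λ = 1.
Replication: r(k − 1) = λ(v − 1) ⇒ r·2 = 123 − 1 = 122 ⇒ r = 61.
Block count: b = v(v − 1)/6 = 123·122/6 = 15006/6 = 2501.
(Check via bk = vr: 2501·3 = 7503 = 123·61 = 7503 ✓.)

r = 61, b = 2501.


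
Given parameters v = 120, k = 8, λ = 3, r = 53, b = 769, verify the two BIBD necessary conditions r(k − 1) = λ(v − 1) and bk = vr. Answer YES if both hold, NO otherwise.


Condition (i): r(k − 1) = 53·7 = 371; λ(v − 1) = 3·119 = 357. Match? NO.
Condition (ii): bk = 769·8 = 6152; vr = 120·53 = 6360. Match? NO.
Both conditions hold? NO.

NO


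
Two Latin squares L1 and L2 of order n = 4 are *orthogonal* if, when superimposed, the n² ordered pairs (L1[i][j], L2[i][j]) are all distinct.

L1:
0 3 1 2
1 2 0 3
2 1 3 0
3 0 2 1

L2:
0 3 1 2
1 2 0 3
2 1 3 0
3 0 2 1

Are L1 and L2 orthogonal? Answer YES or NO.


Form the n² = 16 superimposed pairs (L1[i][j], L2[i][j]), row by row (rows and columns indexed from 0):
row 0: (0,0) (3,3) (1,1) (2,2)
row 1: (1,1) (2,2) (0,0) (3,3)
row 2: (2,2) (1,1) (3,3) (0,0)
row 3: (3,3) (0,0) (2,2) (1,1)
Orthogonality requires all 16 pairs distinct.
But the pair (1,1) repeats: cell (0,2) has L1 = 1, L2 = 1, and cell (1,0) has L1 = 1, L2 = 1.
A repeated pair means some other pair never occurs (only 4 distinct pairs out of 16), so the squares are not orthogonal.
Conclusion: NO.

NO


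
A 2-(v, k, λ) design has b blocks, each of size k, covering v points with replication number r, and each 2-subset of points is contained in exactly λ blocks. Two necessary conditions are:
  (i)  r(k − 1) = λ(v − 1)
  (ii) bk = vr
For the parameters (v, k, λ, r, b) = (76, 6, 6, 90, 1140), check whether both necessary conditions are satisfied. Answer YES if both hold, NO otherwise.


Condition (i): r(k − 1) = 90·5 = 450; λ(v − 1) = 6·75 = 450. Match? YES.
Condition (ii): bk = 1140·6 = 6840; vr = 76·90 = 6840. Match? YES.
Both conditions hold? YES.

YES


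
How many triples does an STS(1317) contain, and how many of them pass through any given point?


An STS(v) is a 2-(v, 3, 1) BIBD: block size k = 3, λ = 1.
Replication: r(k − 1) = λ(v − 1) ⇒ r·2 = 1317 − 1 = 1316 ⇒ r = 658.
Block count: b = v(v − 1)/6 = 1317·1316/6 = 1733172/6 = 288862.

r = 658, b = 288862.


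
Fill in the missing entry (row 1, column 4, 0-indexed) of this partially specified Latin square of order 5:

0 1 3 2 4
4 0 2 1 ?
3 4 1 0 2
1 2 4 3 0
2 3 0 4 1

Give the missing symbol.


Row 1 contains symbols [0, 1, 2, 4] — missing [3].
Column 4 contains symbols [0, 1, 2, 4] — missing [3].
The missing symbol must appear in both missing sets; intersection = [3].
Therefore the hidden value is 3.

Missing value = 3.


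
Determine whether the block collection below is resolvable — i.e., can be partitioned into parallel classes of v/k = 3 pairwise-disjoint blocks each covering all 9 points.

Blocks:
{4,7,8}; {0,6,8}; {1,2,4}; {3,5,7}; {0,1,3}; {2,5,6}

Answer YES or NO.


v = 9, block size k = 3, number of blocks = 6.
For resolvability, blocks must partition into parallel classes of size v/k = 3.
Total blocks must therefore be a multiple of 3: 6 = 3·2 + 0 ⇒ divisible ✓.
Greedy packing gives 2 candidate class(es). Each should be a full parallel class (size 3, covers all 9 points).
  Class 1 (3 blocks): {4,7,8}; {0,1,3}; {2,5,6}. Points covered: [0, 1, 2, 3, 4, 5, 6, 7, 8].
  Class 2 (3 blocks): {0,6,8}; {1,2,4}; {3,5,7}. Points covered: [0, 1, 2, 3, 4, 5, 6, 7, 8].
All classes full (size 3)? YES. All classes cover every point? YES.
Resolvable? YES.

YES


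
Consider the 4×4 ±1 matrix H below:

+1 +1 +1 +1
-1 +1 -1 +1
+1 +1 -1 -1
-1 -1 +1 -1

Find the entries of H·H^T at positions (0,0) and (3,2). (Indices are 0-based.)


Row 0 of H: [1, 1, 1, 1].
Row 2 of H: [1, 1, -1, -1].
Row 3 of H: [-1, -1, 1, -1].
(H·H^T)[0][0] = Σ_j H[0][j]·H[0][j] = (1)² + (1)² + (1)² + (1)² = 1 + 1 + 1 + 1 = 4.
(H·H^T)[3][2] = Σ_j H[3][j]·H[2][j] = (-1)·(1) + (-1)·(1) + (1)·(-1) + (-1)·(-1) = -1 + -1 + -1 + 1 = -2.
Rows 3 and 2 are not orthogonal (dot product = -2 ≠ 0), so H is not a Hadamard matrix.

(0,0) entry = 4; (3,2) entry = -2.


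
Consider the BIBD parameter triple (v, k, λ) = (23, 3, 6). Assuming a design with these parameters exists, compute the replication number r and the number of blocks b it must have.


Any 2-(v, k, λ) BIBD satisfies two necessary conditions:
  (i)  Each point sits in r blocks, and counting incidences through any fixed point gives r(k − 1) = λ(v − 1), so r = λ(v − 1)/(k − 1).
  (ii) Total incidences bk = vr, so b = vr/k.
Step 1: r = λ(v − 1)/(k − 1) = 6·(23 − 1)/(3 − 1) = 6·22/2 = 132/2 = 66.
Step 2: b = vr/k = 23·66/3 = 1518/3 = 506.
Check integrality: r = 66 ∈ Z ✓, b = 506 ∈ Z ✓.
(These identities are necessary conditions: they determine r and b for any design with these parameters, but do not by themselves prove that one exists.)

r = 66, b = 506.


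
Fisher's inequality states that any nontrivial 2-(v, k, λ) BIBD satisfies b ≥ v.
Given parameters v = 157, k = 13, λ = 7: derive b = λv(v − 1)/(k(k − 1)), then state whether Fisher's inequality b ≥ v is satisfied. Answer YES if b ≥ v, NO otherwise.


b = λv(v − 1)/(k(k − 1)) = 7·157·156/(13·12) = 171444/156 = 1099.
Compare with v = 157: b ≥ v, so Fisher's inequality holds.

YES


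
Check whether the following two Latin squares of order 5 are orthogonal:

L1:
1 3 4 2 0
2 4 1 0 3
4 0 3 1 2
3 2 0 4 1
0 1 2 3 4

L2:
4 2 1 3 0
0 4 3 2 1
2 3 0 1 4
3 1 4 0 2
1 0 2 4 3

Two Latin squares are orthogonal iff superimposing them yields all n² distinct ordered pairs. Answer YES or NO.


Form the n² = 25 superimposed pairs (L1[i][j], L2[i][j]), row by row (rows and columns indexed from 0):
row 0: (1,4) (3,2) (4,1) (2,3) (0,0)
row 1: (2,0) (4,4) (1,3) (0,2) (3,1)
row 2: (4,2) (0,3) (3,0) (1,1) (2,4)
row 3: (3,3) (2,1) (0,4) (4,0) (1,2)
row 4: (0,1) (1,0) (2,2) (3,4) (4,3)
Orthogonality requires all 25 pairs distinct.
Check by first coordinate: for each symbol s of L1, list the L2 entries in the n cells where L1 = s; they must all differ.
  L1 = 0: L2 entries (in reading order) 0, 2, 3, 4, 1 — all 5 distinct ✓
  L1 = 1: L2 entries (in reading order) 4, 3, 1, 2, 0 — all 5 distinct ✓
  L1 = 2: L2 entries (in reading order) 3, 0, 4, 1, 2 — all 5 distinct ✓
  L1 = 3: L2 entries (in reading order) 2, 1, 0, 3, 4 — all 5 distinct ✓
  L1 = 4: L2 entries (in reading order) 1, 4, 2, 0, 3 — all 5 distinct ✓
Every symbol of L1 meets every symbol of L2 exactly once, so all 25 pairs are distinct (25 of 25).
Conclusion: YES.

YES


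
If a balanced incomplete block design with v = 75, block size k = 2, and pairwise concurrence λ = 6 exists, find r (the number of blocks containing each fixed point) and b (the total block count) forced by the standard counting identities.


Any 2-(v, k, λ) BIBD satisfies two necessary conditions:
  (i)  Each point sits in r blocks, and counting incidences through any fixed point gives r(k − 1) = λ(v − 1), so r = λ(v − 1)/(k − 1).
  (ii) Total incidences bk = vr, so b = vr/k.
Step 1: r = λ(v − 1)/(k − 1) = 6·(75 − 1)/(2 − 1) = 6·74/1 = 444/1 = 444.
Step 2: b = vr/k = 75·444/2 = 33300/2 = 16650.
Check integrality: r = 444 ∈ Z ✓, b = 16650 ∈ Z ✓.
(These identities are necessary conditions: they determine r and b for any design with these parameters, but do not by themselves prove that one exists.)

r = 444, b = 16650.


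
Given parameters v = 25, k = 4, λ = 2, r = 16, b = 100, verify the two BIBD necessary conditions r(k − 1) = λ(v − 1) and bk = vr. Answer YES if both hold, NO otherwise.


Condition (i): r(k − 1) = 16·3 = 48; λ(v − 1) = 2·24 = 48. Match? YES.
Condition (ii): bk = 100·4 = 400; vr = 25·16 = 400. Match? YES.
Both conditions hold? YES.

YES


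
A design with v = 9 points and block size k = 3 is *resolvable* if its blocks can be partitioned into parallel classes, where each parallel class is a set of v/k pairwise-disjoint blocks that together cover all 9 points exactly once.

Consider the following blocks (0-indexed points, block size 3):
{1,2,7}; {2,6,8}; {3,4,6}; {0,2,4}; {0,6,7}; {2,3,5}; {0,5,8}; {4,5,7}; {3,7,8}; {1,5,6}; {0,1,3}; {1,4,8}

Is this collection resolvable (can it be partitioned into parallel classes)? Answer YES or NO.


v = 9, block size k = 3, number of blocks = 12.
For resolvability, blocks must partition into parallel classes of size v/k = 3.
Total blocks must therefore be a multiple of 3: 12 = 3·4 + 0 ⇒ divisible ✓.
Greedy packing gives 4 candidate class(es). Each should be a full parallel class (size 3, covers all 9 points).
  Class 1 (3 blocks): {1,2,7}; {3,4,6}; {0,5,8}. Points covered: [0, 1, 2, 3, 4, 5, 6, 7, 8].
  Class 2 (3 blocks): {2,6,8}; {4,5,7}; {0,1,3}. Points covered: [0, 1, 2, 3, 4, 5, 6, 7, 8].
  Class 3 (3 blocks): {0,2,4}; {3,7,8}; {1,5,6}. Points covered: [0, 1, 2, 3, 4, 5, 6, 7, 8].
  Class 4 (3 blocks): {0,6,7}; {2,3,5}; {1,4,8}. Points covered: [0, 1, 2, 3, 4, 5, 6, 7, 8].
All classes full (size 3)? YES. All classes cover every point? YES.
Resolvable? YES.

YES


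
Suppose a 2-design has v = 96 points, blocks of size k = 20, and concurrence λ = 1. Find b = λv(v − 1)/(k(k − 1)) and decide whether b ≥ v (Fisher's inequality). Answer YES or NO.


b = λv(v − 1)/(k(k − 1)) = 1·96·95/(20·19) = 9120/380 = 24.
Compare with v = 96: b < v, so Fisher's inequality fails.

NO


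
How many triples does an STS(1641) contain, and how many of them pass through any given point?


An STS(v) is a 2-(v, 3, 1) BIBD: block size k = 3, λ = 1.
Replication: r(k − 1) = λ(v − 1) ⇒ r·2 = 1641 − 1 = 1640 ⇒ r = 820.
Block count: bk = vr ⇒ b·3 = 1641·820 = 1345620 ⇒ b = 448540.

r = 820, b = 448540.


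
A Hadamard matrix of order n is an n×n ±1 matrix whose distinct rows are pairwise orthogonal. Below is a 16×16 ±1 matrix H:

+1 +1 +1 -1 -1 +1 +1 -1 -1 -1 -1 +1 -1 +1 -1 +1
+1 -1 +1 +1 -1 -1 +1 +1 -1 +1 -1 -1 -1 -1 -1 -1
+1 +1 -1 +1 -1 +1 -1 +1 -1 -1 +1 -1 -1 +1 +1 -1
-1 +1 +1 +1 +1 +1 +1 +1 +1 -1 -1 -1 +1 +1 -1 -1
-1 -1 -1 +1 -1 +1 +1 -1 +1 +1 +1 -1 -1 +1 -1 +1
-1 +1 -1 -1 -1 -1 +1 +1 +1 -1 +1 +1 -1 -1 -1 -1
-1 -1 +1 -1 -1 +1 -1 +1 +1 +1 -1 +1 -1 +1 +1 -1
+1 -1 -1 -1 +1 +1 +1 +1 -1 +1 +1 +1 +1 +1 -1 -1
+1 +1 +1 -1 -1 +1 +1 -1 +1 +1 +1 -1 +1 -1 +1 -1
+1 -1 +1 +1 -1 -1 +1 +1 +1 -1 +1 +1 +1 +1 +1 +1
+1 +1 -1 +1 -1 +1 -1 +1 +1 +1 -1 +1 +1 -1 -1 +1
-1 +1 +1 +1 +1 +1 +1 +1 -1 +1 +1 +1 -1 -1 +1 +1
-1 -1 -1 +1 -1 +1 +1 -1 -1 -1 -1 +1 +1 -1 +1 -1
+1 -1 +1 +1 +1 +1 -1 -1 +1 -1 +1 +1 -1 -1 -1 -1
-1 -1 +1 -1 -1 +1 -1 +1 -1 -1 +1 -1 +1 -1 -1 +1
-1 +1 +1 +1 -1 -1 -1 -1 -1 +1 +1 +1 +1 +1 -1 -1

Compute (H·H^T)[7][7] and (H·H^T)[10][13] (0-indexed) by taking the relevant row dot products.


Row 7 of H: [1, -1, -1, -1, 1, 1, 1, 1, -1, 1, 1, 1, 1, 1, -1, -1].
Row 10 of H: [1, 1, -1, 1, -1, 1, -1, 1, 1, 1, -1, 1, 1, -1, -1, 1].
Row 13 of H: [1, -1, 1, 1, 1, 1, -1, -1, 1, -1, 1, 1, -1, -1, -1, -1].
(H·H^T)[7][7] = Σ_j H[7][j]·H[7][j] = (1)² + (-1)² + (-1)² + (-1)² + (1)² + (1)² + (1)² + (1)² + (-1)² + (1)² + (1)² + (1)² + (1)² + (1)² + (-1)² + (-1)² = 1 + 1 + 1 + 1 + 1 + 1 + 1 + 1 + 1 + 1 + 1 + 1 + 1 + 1 + 1 + 1 = 16.
(H·H^T)[10][13] = Σ_j H[10][j]·H[13][j] = (1)·(1) + (1)·(-1) + (-1)·(1) + (1)·(1) + (-1)·(1) + (1)·(1) + (-1)·(-1) + (1)·(-1) + (1)·(1) + (1)·(-1) + (-1)·(1) + (1)·(1) + (1)·(-1) + (-1)·(-1) + (-1)·(-1) + (1)·(-1) = 1 + -1 + -1 + 1 + -1 + 1 + 1 + -1 + 1 + -1 + -1 + 1 + -1 + 1 + 1 + -1 = 0.
So rows 10 and 13 are orthogonal; the diagonal entry equals n = 16.

(7,7) entry = 16; (10,13) entry = 0.


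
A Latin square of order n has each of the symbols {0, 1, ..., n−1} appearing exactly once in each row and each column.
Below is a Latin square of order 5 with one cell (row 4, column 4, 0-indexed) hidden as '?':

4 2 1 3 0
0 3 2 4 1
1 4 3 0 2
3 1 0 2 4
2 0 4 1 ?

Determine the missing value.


Row 4 contains symbols [0, 1, 2, 4] — missing [3].
Column 4 contains symbols [0, 1, 2, 4] — missing [3].
The missing symbol must appear in both missing sets; intersection = [3].
Therefore the hidden value is 3.

Missing value = 3.
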